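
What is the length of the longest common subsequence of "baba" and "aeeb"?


LCS of "baba" and "aeeb"
DP table:
           a    e    e    b
      0    0    0    0    0
  b   0    0    0    0    1
  a   0    1    1    1    1
  b   0    1    1    1    2
  a   0    1    1    1    2
LCS length = dp[4][4] = 2

2


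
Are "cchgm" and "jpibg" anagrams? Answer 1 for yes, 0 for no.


Strings: "cchgm", "jpibg"
Sorted first:  ccghm
Sorted second: bgijp
Differ at position 0: 'c' vs 'b' => not anagrams

0


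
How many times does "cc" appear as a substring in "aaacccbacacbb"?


Searching for "cc" in "aaacccbacacbb"
Scanning each position:
  Position 0: "aa" => no
  Position 1: "aa" => no
  Position 2: "ac" => no
  Position 3: "cc" => MATCH
  Position 4: "cc" => MATCH
  Position 5: "cb" => no
  Position 6: "ba" => no
  Position 7: "ac" => no
  Position 8: "ca" => no
  Position 9: "ac" => no
  Position 10: "cb" => no
  Position 11: "bb" => no
Total occurrences: 2

2


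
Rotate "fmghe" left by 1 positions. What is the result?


Input: "fmghe", rotate left by 1
First 1 characters: "f"
Remaining characters: "mghe"
Concatenate remaining + first: "mghe" + "f" = "mghef"

mghef


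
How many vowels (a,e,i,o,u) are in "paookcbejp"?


Input: paookcbejp
Checking each character:
  'p' at position 0: consonant
  'a' at position 1: vowel (running total: 1)
  'o' at position 2: vowel (running total: 2)
  'o' at position 3: vowel (running total: 3)
  'k' at position 4: consonant
  'c' at position 5: consonant
  'b' at position 6: consonant
  'e' at position 7: vowel (running total: 4)
  'j' at position 8: consonant
  'p' at position 9: consonant
Total vowels: 4

4


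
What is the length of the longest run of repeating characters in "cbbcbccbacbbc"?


Input: "cbbcbccbacbbc"
Scanning for longest run:
  Position 1 ('b'): new char, reset run to 1
  Position 2 ('b'): continues run of 'b', length=2
  Position 3 ('c'): new char, reset run to 1
  Position 4 ('b'): new char, reset run to 1
  Position 5 ('c'): new char, reset run to 1
  Position 6 ('c'): continues run of 'c', length=2
  Position 7 ('b'): new char, reset run to 1
  Position 8 ('a'): new char, reset run to 1
  Position 9 ('c'): new char, reset run to 1
  Position 10 ('b'): new char, reset run to 1
  Position 11 ('b'): continues run of 'b', length=2
  Position 12 ('c'): new char, reset run to 1
Longest run: 'b' with length 2

2


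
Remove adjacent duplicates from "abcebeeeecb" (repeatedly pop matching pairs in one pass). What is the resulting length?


Input: abcebeeeecb
Stack-based adjacent duplicate removal:
  Read 'a': push. Stack: a
  Read 'b': push. Stack: ab
  Read 'c': push. Stack: abc
  Read 'e': push. Stack: abce
  Read 'b': push. Stack: abceb
  Read 'e': push. Stack: abcebe
  Read 'e': matches stack top 'e' => pop. Stack: abceb
  Read 'e': push. Stack: abcebe
  Read 'e': matches stack top 'e' => pop. Stack: abceb
  Read 'c': push. Stack: abcebc
  Read 'b': push. Stack: abcebcb
Final stack: "abcebcb" (length 7)

7


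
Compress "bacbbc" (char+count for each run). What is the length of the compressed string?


Input: bacbbc
Runs:
  'b' x 1 => "b1"
  'a' x 1 => "a1"
  'c' x 1 => "c1"
  'b' x 2 => "b2"
  'c' x 1 => "c1"
Compressed: "b1a1c1b2c1"
Compressed length: 10

10


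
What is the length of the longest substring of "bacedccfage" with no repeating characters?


Input: "bacedccfage"
Sliding window (track last position of each char):
  Position 0 ('b'): window [0,0] length 1 -- new best
  Position 1 ('a'): window [0,1] length 2 -- new best
  Position 2 ('c'): window [0,2] length 3 -- new best
  Position 3 ('e'): window [0,3] length 4 -- new best
  Position 4 ('d'): window [0,4] length 5 -- new best
  Position 5 ('c'): repeat (last at 2), move window start to 3
  Position 5 ('c'): window [3,5] length 3
  Position 6 ('c'): repeat (last at 5), move window start to 6
  Position 6 ('c'): window [6,6] length 1
  Position 7 ('f'): window [6,7] length 2
  Position 8 ('a'): window [6,8] length 3
  Position 9 ('g'): window [6,9] length 4
  Position 10 ('e'): window [6,10] length 5
Longest substring with no repeats: "baced" with length 5

5


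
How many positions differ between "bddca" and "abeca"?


Comparing "bddca" and "abeca" position by position:
  Position 0: 'b' vs 'a' => DIFFER
  Position 1: 'd' vs 'b' => DIFFER
  Position 2: 'd' vs 'e' => DIFFER
  Position 3: 'c' vs 'c' => same
  Position 4: 'a' vs 'a' => same
Positions that differ: 3

3


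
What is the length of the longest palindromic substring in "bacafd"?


Input: "bacafd"
Checking substrings for palindromes:
  [1:4] "aca" (len 3) => palindrome
Longest palindromic substring: "aca" with length 3

3


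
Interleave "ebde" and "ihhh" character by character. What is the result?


Interleaving "ebde" and "ihhh":
  Position 0: 'e' from first, 'i' from second => "ei"
  Position 1: 'b' from first, 'h' from second => "bh"
  Position 2: 'd' from first, 'h' from second => "dh"
  Position 3: 'e' from first, 'h' from second => "eh"
Result: eibhdheh

eibhdheh


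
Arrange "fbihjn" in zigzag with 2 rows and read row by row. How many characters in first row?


Zigzag "fbihjn" into 2 rows:
Placing characters:
  'f' => row 0
  'b' => row 1
  'i' => row 0
  'h' => row 1
  'j' => row 0
  'n' => row 1
Rows:
  Row 0: "fij"
  Row 1: "bhn"
First row length: 3

3


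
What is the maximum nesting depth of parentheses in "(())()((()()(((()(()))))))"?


Input: "(())()((()()(((()(()))))))"
Tracking depth:
  Position 0 '(': depth becomes 1
  Position 1 '(': depth becomes 2
  Position 2 ')': depth becomes 1
  Position 3 ')': depth becomes 0
  Position 4 '(': depth becomes 1
  Position 5 ')': depth becomes 0
  Position 6 '(': depth becomes 1
  Position 7 '(': depth becomes 2
  Position 8 '(': depth becomes 3
  Position 9 ')': depth becomes 2
  Position 10 '(': depth becomes 3
  Position 11 ')': depth becomes 2
  Position 12 '(': depth becomes 3
  Position 13 '(': depth becomes 4
  Position 14 '(': depth becomes 5
  Position 15 '(': depth becomes 6
  Position 16 ')': depth becomes 5
  Position 17 '(': depth becomes 6
  Position 18 '(': depth becomes 7
  Position 19 ')': depth becomes 6
  Position 20 ')': depth becomes 5
  Position 21 ')': depth becomes 4
  Position 22 ')': depth becomes 3
  Position 23 ')': depth becomes 2
  Position 24 ')': depth becomes 1
  Position 25 ')': depth becomes 0
Maximum depth reached: 7

7


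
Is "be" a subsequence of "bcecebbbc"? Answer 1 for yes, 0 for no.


Check if "be" is a subsequence of "bcecebbbc"
Greedy scan:
  Position 0 ('b'): matches sub[0] = 'b'
  Position 1 ('c'): no match needed
  Position 2 ('e'): matches sub[1] = 'e'
  Position 3 ('c'): no match needed
  Position 4 ('e'): no match needed
  Position 5 ('b'): no match needed
  Position 6 ('b'): no match needed
  Position 7 ('b'): no match needed
  Position 8 ('c'): no match needed
All 2 characters matched => is a subsequence

1


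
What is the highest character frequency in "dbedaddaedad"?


Input: dbedaddaedad
Character counts:
  'a': 3
  'b': 1
  'd': 6
  'e': 2
Maximum frequency: 6

6


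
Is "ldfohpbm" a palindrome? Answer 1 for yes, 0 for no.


Input: ldfohpbm
Reversed: mbphofdl
  Compare pos 0 ('l') with pos 7 ('m'): MISMATCH
  Compare pos 1 ('d') with pos 6 ('b'): MISMATCH
  Compare pos 2 ('f') with pos 5 ('p'): MISMATCH
  Compare pos 3 ('o') with pos 4 ('h'): MISMATCH
Result: not a palindrome

0


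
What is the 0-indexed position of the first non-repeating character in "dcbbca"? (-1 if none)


Input: dcbbca
Character frequencies:
  'a': 1
  'b': 2
  'c': 2
  'd': 1
Scanning left to right for freq == 1:
  Position 0 ('d'): unique! => answer = 0

0


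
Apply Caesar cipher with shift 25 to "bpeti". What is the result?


Caesar cipher: shift "bpeti" by 25
  'b' (pos 1) + 25 = pos 0 = 'a'
  'p' (pos 15) + 25 = pos 14 = 'o'
  'e' (pos 4) + 25 = pos 3 = 'd'
  't' (pos 19) + 25 = pos 18 = 's'
  'i' (pos 8) + 25 = pos 7 = 'h'
Result: aodsh

aodsh


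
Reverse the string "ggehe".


Input: ggehe
Reading characters right to left:
  Position 4: 'e'
  Position 3: 'h'
  Position 2: 'e'
  Position 1: 'g'
  Position 0: 'g'
Reversed: ehegg

ehegg


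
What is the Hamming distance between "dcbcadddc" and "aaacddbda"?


Comparing "dcbcadddc" and "aaacddbda" position by position:
  Position 0: 'd' vs 'a' => differ
  Position 1: 'c' vs 'a' => differ
  Position 2: 'b' vs 'a' => differ
  Position 3: 'c' vs 'c' => same
  Position 4: 'a' vs 'd' => differ
  Position 5: 'd' vs 'd' => same
  Position 6: 'd' vs 'b' => differ
  Position 7: 'd' vs 'd' => same
  Position 8: 'c' vs 'a' => differ
Total differences (Hamming distance): 6

6


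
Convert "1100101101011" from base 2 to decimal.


Input: "1100101101011" in base 2
Positional expansion:
  Digit '1' (value 1) x 2^12 = 4096
  Digit '1' (value 1) x 2^11 = 2048
  Digit '0' (value 0) x 2^10 = 0
  Digit '0' (value 0) x 2^9 = 0
  Digit '1' (value 1) x 2^8 = 256
  Digit '0' (value 0) x 2^7 = 0
  Digit '1' (value 1) x 2^6 = 64
  Digit '1' (value 1) x 2^5 = 32
  Digit '0' (value 0) x 2^4 = 0
  Digit '1' (value 1) x 2^3 = 8
  Digit '0' (value 0) x 2^2 = 0
  Digit '1' (value 1) x 2^1 = 2
  Digit '1' (value 1) x 2^0 = 1
Sum = 6507

6507


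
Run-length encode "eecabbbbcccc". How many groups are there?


Input: eecabbbbcccc
Scanning for consecutive runs:
  Group 1: 'e' x 2 (positions 0-1)
  Group 2: 'c' x 1 (positions 2-2)
  Group 3: 'a' x 1 (positions 3-3)
  Group 4: 'b' x 4 (positions 4-7)
  Group 5: 'c' x 4 (positions 8-11)
Total groups: 5

5


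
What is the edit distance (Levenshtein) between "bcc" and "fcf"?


Computing edit distance: "bcc" -> "fcf"
DP table:
           f    c    f
      0    1    2    3
  b   1    1    2    3
  c   2    2    1    2
  c   3    3    2    2
Edit distance = dp[3][3] = 2

2


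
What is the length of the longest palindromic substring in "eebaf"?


Input: "eebaf"
Checking substrings for palindromes:
  [0:2] "ee" (len 2) => palindrome
Longest palindromic substring: "ee" with length 2

2


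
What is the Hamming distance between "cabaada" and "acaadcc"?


Comparing "cabaada" and "acaadcc" position by position:
  Position 0: 'c' vs 'a' => differ
  Position 1: 'a' vs 'c' => differ
  Position 2: 'b' vs 'a' => differ
  Position 3: 'a' vs 'a' => same
  Position 4: 'a' vs 'd' => differ
  Position 5: 'd' vs 'c' => differ
  Position 6: 'a' vs 'c' => differ
Total differences (Hamming distance): 6

6


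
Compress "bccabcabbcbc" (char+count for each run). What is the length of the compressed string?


Input: bccabcabbcbc
Runs:
  'b' x 1 => "b1"
  'c' x 2 => "c2"
  'a' x 1 => "a1"
  'b' x 1 => "b1"
  'c' x 1 => "c1"
  'a' x 1 => "a1"
  'b' x 2 => "b2"
  'c' x 1 => "c1"
  'b' x 1 => "b1"
  'c' x 1 => "c1"
Compressed: "b1c2a1b1c1a1b2c1b1c1"
Compressed length: 20

20


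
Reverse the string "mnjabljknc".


Input: mnjabljknc
Reading characters right to left:
  Position 9: 'c'
  Position 8: 'n'
  Position 7: 'k'
  Position 6: 'j'
  Position 5: 'l'
  Position 4: 'b'
  Position 3: 'a'
  Position 2: 'j'
  Position 1: 'n'
  Position 0: 'm'
Reversed: cnkjlbajnm

cnkjlbajnm


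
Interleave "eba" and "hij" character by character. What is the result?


Interleaving "eba" and "hij":
  Position 0: 'e' from first, 'h' from second => "eh"
  Position 1: 'b' from first, 'i' from second => "bi"
  Position 2: 'a' from first, 'j' from second => "aj"
Result: ehbiaj

ehbiaj


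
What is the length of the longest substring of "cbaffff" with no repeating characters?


Input: "cbaffff"
Sliding window (track last position of each char):
  Position 0 ('c'): window [0,0] length 1 -- new best
  Position 1 ('b'): window [0,1] length 2 -- new best
  Position 2 ('a'): window [0,2] length 3 -- new best
  Position 3 ('f'): window [0,3] length 4 -- new best
  Position 4 ('f'): repeat (last at 3), move window start to 4
  Position 4 ('f'): window [4,4] length 1
  Position 5 ('f'): repeat (last at 4), move window start to 5
  Position 5 ('f'): window [5,5] length 1
  Position 6 ('f'): repeat (last at 5), move window start to 6
  Position 6 ('f'): window [6,6] length 1
Longest substring with no repeats: "cbaf" with length 4

4


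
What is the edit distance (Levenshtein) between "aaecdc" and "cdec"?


Computing edit distance: "aaecdc" -> "cdec"
DP table:
           c    d    e    c
      0    1    2    3    4
  a   1    1    2    3    4
  a   2    2    2    3    4
  e   3    3    3    2    3
  c   4    3    4    3    2
  d   5    4    3    4    3
  c   6    5    4    4    4
Edit distance = dp[6][4] = 4

4


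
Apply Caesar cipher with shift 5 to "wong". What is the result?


Caesar cipher: shift "wong" by 5
  'w' (pos 22) + 5 = pos 1 = 'b'
  'o' (pos 14) + 5 = pos 19 = 't'
  'n' (pos 13) + 5 = pos 18 = 's'
  'g' (pos 6) + 5 = pos 11 = 'l'
Result: btsl

btsl


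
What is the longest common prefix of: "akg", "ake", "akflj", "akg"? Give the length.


Words: akg, ake, akflj, akg
  Position 0: all 'a' => match
  Position 1: all 'k' => match
  Position 2: ('g', 'e', 'f', 'g') => mismatch, stop
LCP = "ak" (length 2)

2


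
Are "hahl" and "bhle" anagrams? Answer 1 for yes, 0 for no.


Strings: "hahl", "bhle"
Sorted first:  ahhl
Sorted second: behl
Differ at position 0: 'a' vs 'b' => not anagrams

0


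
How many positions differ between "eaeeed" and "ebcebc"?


Comparing "eaeeed" and "ebcebc" position by position:
  Position 0: 'e' vs 'e' => same
  Position 1: 'a' vs 'b' => DIFFER
  Position 2: 'e' vs 'c' => DIFFER
  Position 3: 'e' vs 'e' => same
  Position 4: 'e' vs 'b' => DIFFER
  Position 5: 'd' vs 'c' => DIFFER
Positions that differ: 4

4


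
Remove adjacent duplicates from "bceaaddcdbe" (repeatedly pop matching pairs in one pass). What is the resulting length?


Input: bceaaddcdbe
Stack-based adjacent duplicate removal:
  Read 'b': push. Stack: b
  Read 'c': push. Stack: bc
  Read 'e': push. Stack: bce
  Read 'a': push. Stack: bcea
  Read 'a': matches stack top 'a' => pop. Stack: bce
  Read 'd': push. Stack: bced
  Read 'd': matches stack top 'd' => pop. Stack: bce
  Read 'c': push. Stack: bcec
  Read 'd': push. Stack: bcecd
  Read 'b': push. Stack: bcecdb
  Read 'e': push. Stack: bcecdbe
Final stack: "bcecdbe" (length 7)

7


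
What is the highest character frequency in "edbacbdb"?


Input: edbacbdb
Character counts:
  'a': 1
  'b': 3
  'c': 1
  'd': 2
  'e': 1
Maximum frequency: 3

3


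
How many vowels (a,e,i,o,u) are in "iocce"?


Input: iocce
Checking each character:
  'i' at position 0: vowel (running total: 1)
  'o' at position 1: vowel (running total: 2)
  'c' at position 2: consonant
  'c' at position 3: consonant
  'e' at position 4: vowel (running total: 3)
Total vowels: 3

3


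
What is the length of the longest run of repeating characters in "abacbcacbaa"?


Input: "abacbcacbaa"
Scanning for longest run:
  Position 1 ('b'): new char, reset run to 1
  Position 2 ('a'): new char, reset run to 1
  Position 3 ('c'): new char, reset run to 1
  Position 4 ('b'): new char, reset run to 1
  Position 5 ('c'): new char, reset run to 1
  Position 6 ('a'): new char, reset run to 1
  Position 7 ('c'): new char, reset run to 1
  Position 8 ('b'): new char, reset run to 1
  Position 9 ('a'): new char, reset run to 1
  Position 10 ('a'): continues run of 'a', length=2
Longest run: 'a' with length 2

2


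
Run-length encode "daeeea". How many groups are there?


Input: daeeea
Scanning for consecutive runs:
  Group 1: 'd' x 1 (positions 0-0)
  Group 2: 'a' x 1 (positions 1-1)
  Group 3: 'e' x 3 (positions 2-4)
  Group 4: 'a' x 1 (positions 5-5)
Total groups: 4

4


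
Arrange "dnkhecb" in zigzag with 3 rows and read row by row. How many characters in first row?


Zigzag "dnkhecb" into 3 rows:
Placing characters:
  'd' => row 0
  'n' => row 1
  'k' => row 2
  'h' => row 1
  'e' => row 0
  'c' => row 1
  'b' => row 2
Rows:
  Row 0: "de"
  Row 1: "nhc"
  Row 2: "kb"
First row length: 2

2


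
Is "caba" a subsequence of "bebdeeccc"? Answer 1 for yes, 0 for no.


Check if "caba" is a subsequence of "bebdeeccc"
Greedy scan:
  Position 0 ('b'): no match needed
  Position 1 ('e'): no match needed
  Position 2 ('b'): no match needed
  Position 3 ('d'): no match needed
  Position 4 ('e'): no match needed
  Position 5 ('e'): no match needed
  Position 6 ('c'): matches sub[0] = 'c'
  Position 7 ('c'): no match needed
  Position 8 ('c'): no match needed
Only matched 1/4 characters => not a subsequence

0


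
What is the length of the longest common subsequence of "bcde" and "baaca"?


LCS of "bcde" and "baaca"
DP table:
           b    a    a    c    a
      0    0    0    0    0    0
  b   0    1    1    1    1    1
  c   0    1    1    1    2    2
  d   0    1    1    1    2    2
  e   0    1    1    1    2    2
LCS length = dp[4][5] = 2

2


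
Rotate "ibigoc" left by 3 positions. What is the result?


Input: "ibigoc", rotate left by 3
First 3 characters: "ibi"
Remaining characters: "goc"
Concatenate remaining + first: "goc" + "ibi" = "gocibi"

gocibi


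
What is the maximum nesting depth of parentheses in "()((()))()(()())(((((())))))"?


Input: "()((()))()(()())(((((())))))"
Tracking depth:
  Position 0 '(': depth becomes 1
  Position 1 ')': depth becomes 0
  Position 2 '(': depth becomes 1
  Position 3 '(': depth becomes 2
  Position 4 '(': depth becomes 3
  Position 5 ')': depth becomes 2
  Position 6 ')': depth becomes 1
  Position 7 ')': depth becomes 0
  Position 8 '(': depth becomes 1
  Position 9 ')': depth becomes 0
  Position 10 '(': depth becomes 1
  Position 11 '(': depth becomes 2
  Position 12 ')': depth becomes 1
  Position 13 '(': depth becomes 2
  Position 14 ')': depth becomes 1
  Position 15 ')': depth becomes 0
  Position 16 '(': depth becomes 1
  Position 17 '(': depth becomes 2
  Position 18 '(': depth becomes 3
  Position 19 '(': depth becomes 4
  Position 20 '(': depth becomes 5
  Position 21 '(': depth becomes 6
  Position 22 ')': depth becomes 5
  Position 23 ')': depth becomes 4
  Position 24 ')': depth becomes 3
  Position 25 ')': depth becomes 2
  Position 26 ')': depth becomes 1
  Position 27 ')': depth becomes 0
Maximum depth reached: 6

6


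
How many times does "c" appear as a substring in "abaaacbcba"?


Searching for "c" in "abaaacbcba"
Scanning each position:
  Position 0: "a" => no
  Position 1: "b" => no
  Position 2: "a" => no
  Position 3: "a" => no
  Position 4: "a" => no
  Position 5: "c" => MATCH
  Position 6: "b" => no
  Position 7: "c" => MATCH
  Position 8: "b" => no
  Position 9: "a" => no
Total occurrences: 2

2


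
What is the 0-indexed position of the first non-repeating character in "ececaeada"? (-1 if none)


Input: ececaeada
Character frequencies:
  'a': 3
  'c': 2
  'd': 1
  'e': 3
Scanning left to right for freq == 1:
  Position 0 ('e'): freq=3, skip
  Position 1 ('c'): freq=2, skip
  Position 2 ('e'): freq=3, skip
  Position 3 ('c'): freq=2, skip
  Position 4 ('a'): freq=3, skip
  Position 5 ('e'): freq=3, skip
  Position 6 ('a'): freq=3, skip
  Position 7 ('d'): unique! => answer = 7

7


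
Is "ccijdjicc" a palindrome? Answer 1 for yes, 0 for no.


Input: ccijdjicc
Reversed: ccijdjicc
  Compare pos 0 ('c') with pos 8 ('c'): match
  Compare pos 1 ('c') with pos 7 ('c'): match
  Compare pos 2 ('i') with pos 6 ('i'): match
  Compare pos 3 ('j') with pos 5 ('j'): match
Result: palindrome

1


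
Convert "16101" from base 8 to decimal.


Input: "16101" in base 8
Positional expansion:
  Digit '1' (value 1) x 8^4 = 4096
  Digit '6' (value 6) x 8^3 = 3072
  Digit '1' (value 1) x 8^2 = 64
  Digit '0' (value 0) x 8^1 = 0
  Digit '1' (value 1) x 8^0 = 1
Sum = 7233

7233


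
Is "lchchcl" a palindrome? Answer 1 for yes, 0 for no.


Input: lchchcl
Reversed: lchchcl
  Compare pos 0 ('l') with pos 6 ('l'): match
  Compare pos 1 ('c') with pos 5 ('c'): match
  Compare pos 2 ('h') with pos 4 ('h'): match
Result: palindrome

1


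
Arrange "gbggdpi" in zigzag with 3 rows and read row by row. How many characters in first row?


Zigzag "gbggdpi" into 3 rows:
Placing characters:
  'g' => row 0
  'b' => row 1
  'g' => row 2
  'g' => row 1
  'd' => row 0
  'p' => row 1
  'i' => row 2
Rows:
  Row 0: "gd"
  Row 1: "bgp"
  Row 2: "gi"
First row length: 2

2


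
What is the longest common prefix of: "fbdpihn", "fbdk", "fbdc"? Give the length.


Words: fbdpihn, fbdk, fbdc
  Position 0: all 'f' => match
  Position 1: all 'b' => match
  Position 2: all 'd' => match
  Position 3: ('p', 'k', 'c') => mismatch, stop
LCP = "fbd" (length 3)

3


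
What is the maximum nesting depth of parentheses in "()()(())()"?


Input: "()()(())()"
Tracking depth:
  Position 0 '(': depth becomes 1
  Position 1 ')': depth becomes 0
  Position 2 '(': depth becomes 1
  Position 3 ')': depth becomes 0
  Position 4 '(': depth becomes 1
  Position 5 '(': depth becomes 2
  Position 6 ')': depth becomes 1
  Position 7 ')': depth becomes 0
  Position 8 '(': depth becomes 1
  Position 9 ')': depth becomes 0
Maximum depth reached: 2

2


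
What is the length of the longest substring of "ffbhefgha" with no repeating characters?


Input: "ffbhefgha"
Sliding window (track last position of each char):
  Position 0 ('f'): window [0,0] length 1 -- new best
  Position 1 ('f'): repeat (last at 0), move window start to 1
  Position 1 ('f'): window [1,1] length 1
  Position 2 ('b'): window [1,2] length 2 -- new best
  Position 3 ('h'): window [1,3] length 3 -- new best
  Position 4 ('e'): window [1,4] length 4 -- new best
  Position 5 ('f'): repeat (last at 1), move window start to 2
  Position 5 ('f'): window [2,5] length 4
  Position 6 ('g'): window [2,6] length 5 -- new best
  Position 7 ('h'): repeat (last at 3), move window start to 4
  Position 7 ('h'): window [4,7] length 4
  Position 8 ('a'): window [4,8] length 5
Longest substring with no repeats: "bhefg" with length 5

5


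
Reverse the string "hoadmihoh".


Input: hoadmihoh
Reading characters right to left:
  Position 8: 'h'
  Position 7: 'o'
  Position 6: 'h'
  Position 5: 'i'
  Position 4: 'm'
  Position 3: 'd'
  Position 2: 'a'
  Position 1: 'o'
  Position 0: 'h'
Reversed: hohimdaoh

hohimdaoh


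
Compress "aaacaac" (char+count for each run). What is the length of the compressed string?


Input: aaacaac
Runs:
  'a' x 3 => "a3"
  'c' x 1 => "c1"
  'a' x 2 => "a2"
  'c' x 1 => "c1"
Compressed: "a3c1a2c1"
Compressed length: 8

8


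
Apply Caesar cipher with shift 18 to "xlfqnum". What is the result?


Caesar cipher: shift "xlfqnum" by 18
  'x' (pos 23) + 18 = pos 15 = 'p'
  'l' (pos 11) + 18 = pos 3 = 'd'
  'f' (pos 5) + 18 = pos 23 = 'x'
  'q' (pos 16) + 18 = pos 8 = 'i'
  'n' (pos 13) + 18 = pos 5 = 'f'
  'u' (pos 20) + 18 = pos 12 = 'm'
  'm' (pos 12) + 18 = pos 4 = 'e'
Result: pdxifme

pdxifme


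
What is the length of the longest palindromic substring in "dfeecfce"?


Input: "dfeecfce"
Checking substrings for palindromes:
  [3:8] "ecfce" (len 5) => palindrome
  [4:7] "cfc" (len 3) => palindrome
  [2:4] "ee" (len 2) => palindrome
Longest palindromic substring: "ecfce" with length 5

5


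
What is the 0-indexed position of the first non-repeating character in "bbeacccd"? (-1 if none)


Input: bbeacccd
Character frequencies:
  'a': 1
  'b': 2
  'c': 3
  'd': 1
  'e': 1
Scanning left to right for freq == 1:
  Position 0 ('b'): freq=2, skip
  Position 1 ('b'): freq=2, skip
  Position 2 ('e'): unique! => answer = 2

2


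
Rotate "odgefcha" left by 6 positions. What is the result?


Input: "odgefcha", rotate left by 6
First 6 characters: "odgefc"
Remaining characters: "ha"
Concatenate remaining + first: "ha" + "odgefc" = "haodgefc"

haodgefc


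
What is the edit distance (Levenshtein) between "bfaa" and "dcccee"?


Computing edit distance: "bfaa" -> "dcccee"
DP table:
           d    c    c    c    e    e
      0    1    2    3    4    5    6
  b   1    1    2    3    4    5    6
  f   2    2    2    3    4    5    6
  a   3    3    3    3    4    5    6
  a   4    4    4    4    4    5    6
Edit distance = dp[4][6] = 6

6


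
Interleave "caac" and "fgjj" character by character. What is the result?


Interleaving "caac" and "fgjj":
  Position 0: 'c' from first, 'f' from second => "cf"
  Position 1: 'a' from first, 'g' from second => "ag"
  Position 2: 'a' from first, 'j' from second => "aj"
  Position 3: 'c' from first, 'j' from second => "cj"
Result: cfagajcj

cfagajcj


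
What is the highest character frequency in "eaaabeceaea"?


Input: eaaabeceaea
Character counts:
  'a': 5
  'b': 1
  'c': 1
  'e': 4
Maximum frequency: 5

5


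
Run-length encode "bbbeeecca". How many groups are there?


Input: bbbeeecca
Scanning for consecutive runs:
  Group 1: 'b' x 3 (positions 0-2)
  Group 2: 'e' x 3 (positions 3-5)
  Group 3: 'c' x 2 (positions 6-7)
  Group 4: 'a' x 1 (positions 8-8)
Total groups: 4

4


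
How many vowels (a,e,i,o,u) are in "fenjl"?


Input: fenjl
Checking each character:
  'f' at position 0: consonant
  'e' at position 1: vowel (running total: 1)
  'n' at position 2: consonant
  'j' at position 3: consonant
  'l' at position 4: consonant
Total vowels: 1

1


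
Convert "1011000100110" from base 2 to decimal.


Input: "1011000100110" in base 2
Positional expansion:
  Digit '1' (value 1) x 2^12 = 4096
  Digit '0' (value 0) x 2^11 = 0
  Digit '1' (value 1) x 2^10 = 1024
  Digit '1' (value 1) x 2^9 = 512
  Digit '0' (value 0) x 2^8 = 0
  Digit '0' (value 0) x 2^7 = 0
  Digit '0' (value 0) x 2^6 = 0
  Digit '1' (value 1) x 2^5 = 32
  Digit '0' (value 0) x 2^4 = 0
  Digit '0' (value 0) x 2^3 = 0
  Digit '1' (value 1) x 2^2 = 4
  Digit '1' (value 1) x 2^1 = 2
  Digit '0' (value 0) x 2^0 = 0
Sum = 5670

5670


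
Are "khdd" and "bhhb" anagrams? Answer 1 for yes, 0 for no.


Strings: "khdd", "bhhb"
Sorted first:  ddhk
Sorted second: bbhh
Differ at position 0: 'd' vs 'b' => not anagrams

0


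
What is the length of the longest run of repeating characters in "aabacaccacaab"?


Input: "aabacaccacaab"
Scanning for longest run:
  Position 1 ('a'): continues run of 'a', length=2
  Position 2 ('b'): new char, reset run to 1
  Position 3 ('a'): new char, reset run to 1
  Position 4 ('c'): new char, reset run to 1
  Position 5 ('a'): new char, reset run to 1
  Position 6 ('c'): new char, reset run to 1
  Position 7 ('c'): continues run of 'c', length=2
  Position 8 ('a'): new char, reset run to 1
  Position 9 ('c'): new char, reset run to 1
  Position 10 ('a'): new char, reset run to 1
  Position 11 ('a'): continues run of 'a', length=2
  Position 12 ('b'): new char, reset run to 1
Longest run: 'a' with length 2

2


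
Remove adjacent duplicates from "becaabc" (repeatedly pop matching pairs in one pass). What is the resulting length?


Input: becaabc
Stack-based adjacent duplicate removal:
  Read 'b': push. Stack: b
  Read 'e': push. Stack: be
  Read 'c': push. Stack: bec
  Read 'a': push. Stack: beca
  Read 'a': matches stack top 'a' => pop. Stack: bec
  Read 'b': push. Stack: becb
  Read 'c': push. Stack: becbc
Final stack: "becbc" (length 5)

5


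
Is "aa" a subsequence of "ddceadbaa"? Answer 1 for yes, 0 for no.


Check if "aa" is a subsequence of "ddceadbaa"
Greedy scan:
  Position 0 ('d'): no match needed
  Position 1 ('d'): no match needed
  Position 2 ('c'): no match needed
  Position 3 ('e'): no match needed
  Position 4 ('a'): matches sub[0] = 'a'
  Position 5 ('d'): no match needed
  Position 6 ('b'): no match needed
  Position 7 ('a'): matches sub[1] = 'a'
  Position 8 ('a'): no match needed
All 2 characters matched => is a subsequence

1


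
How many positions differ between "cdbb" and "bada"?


Comparing "cdbb" and "bada" position by position:
  Position 0: 'c' vs 'b' => DIFFER
  Position 1: 'd' vs 'a' => DIFFER
  Position 2: 'b' vs 'd' => DIFFER
  Position 3: 'b' vs 'a' => DIFFER
Positions that differ: 4

4


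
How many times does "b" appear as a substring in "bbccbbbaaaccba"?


Searching for "b" in "bbccbbbaaaccba"
Scanning each position:
  Position 0: "b" => MATCH
  Position 1: "b" => MATCH
  Position 2: "c" => no
  Position 3: "c" => no
  Position 4: "b" => MATCH
  Position 5: "b" => MATCH
  Position 6: "b" => MATCH
  Position 7: "a" => no
  Position 8: "a" => no
  Position 9: "a" => no
  Position 10: "c" => no
  Position 11: "c" => no
  Position 12: "b" => MATCH
  Position 13: "a" => no
Total occurrences: 6

6


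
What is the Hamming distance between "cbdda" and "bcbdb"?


Comparing "cbdda" and "bcbdb" position by position:
  Position 0: 'c' vs 'b' => differ
  Position 1: 'b' vs 'c' => differ
  Position 2: 'd' vs 'b' => differ
  Position 3: 'd' vs 'd' => same
  Position 4: 'a' vs 'b' => differ
Total differences (Hamming distance): 4

4


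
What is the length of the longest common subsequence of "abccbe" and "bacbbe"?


LCS of "abccbe" and "bacbbe"
DP table:
           b    a    c    b    b    e
      0    0    0    0    0    0    0
  a   0    0    1    1    1    1    1
  b   0    1    1    1    2    2    2
  c   0    1    1    2    2    2    2
  c   0    1    1    2    2    2    2
  b   0    1    1    2    3    3    3
  e   0    1    1    2    3    3    4
LCS length = dp[6][6] = 4

4


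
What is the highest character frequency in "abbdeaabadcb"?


Input: abbdeaabadcb
Character counts:
  'a': 4
  'b': 4
  'c': 1
  'd': 2
  'e': 1
Maximum frequency: 4

4


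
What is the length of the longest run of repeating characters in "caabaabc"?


Input: "caabaabc"
Scanning for longest run:
  Position 1 ('a'): new char, reset run to 1
  Position 2 ('a'): continues run of 'a', length=2
  Position 3 ('b'): new char, reset run to 1
  Position 4 ('a'): new char, reset run to 1
  Position 5 ('a'): continues run of 'a', length=2
  Position 6 ('b'): new char, reset run to 1
  Position 7 ('c'): new char, reset run to 1
Longest run: 'a' with length 2

2


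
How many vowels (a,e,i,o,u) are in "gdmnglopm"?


Input: gdmnglopm
Checking each character:
  'g' at position 0: consonant
  'd' at position 1: consonant
  'm' at position 2: consonant
  'n' at position 3: consonant
  'g' at position 4: consonant
  'l' at position 5: consonant
  'o' at position 6: vowel (running total: 1)
  'p' at position 7: consonant
  'm' at position 8: consonant
Total vowels: 1

1


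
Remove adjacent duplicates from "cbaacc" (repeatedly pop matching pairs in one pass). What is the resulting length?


Input: cbaacc
Stack-based adjacent duplicate removal:
  Read 'c': push. Stack: c
  Read 'b': push. Stack: cb
  Read 'a': push. Stack: cba
  Read 'a': matches stack top 'a' => pop. Stack: cb
  Read 'c': push. Stack: cbc
  Read 'c': matches stack top 'c' => pop. Stack: cb
Final stack: "cb" (length 2)

2


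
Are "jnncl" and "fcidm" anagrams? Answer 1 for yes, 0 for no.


Strings: "jnncl", "fcidm"
Sorted first:  cjlnn
Sorted second: cdfim
Differ at position 1: 'j' vs 'd' => not anagrams

0


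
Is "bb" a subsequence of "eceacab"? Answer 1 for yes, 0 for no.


Check if "bb" is a subsequence of "eceacab"
Greedy scan:
  Position 0 ('e'): no match needed
  Position 1 ('c'): no match needed
  Position 2 ('e'): no match needed
  Position 3 ('a'): no match needed
  Position 4 ('c'): no match needed
  Position 5 ('a'): no match needed
  Position 6 ('b'): matches sub[0] = 'b'
Only matched 1/2 characters => not a subsequence

0


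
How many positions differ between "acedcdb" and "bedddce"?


Comparing "acedcdb" and "bedddce" position by position:
  Position 0: 'a' vs 'b' => DIFFER
  Position 1: 'c' vs 'e' => DIFFER
  Position 2: 'e' vs 'd' => DIFFER
  Position 3: 'd' vs 'd' => same
  Position 4: 'c' vs 'd' => DIFFER
  Position 5: 'd' vs 'c' => DIFFER
  Position 6: 'b' vs 'e' => DIFFER
Positions that differ: 6

6


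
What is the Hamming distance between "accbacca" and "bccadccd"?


Comparing "accbacca" and "bccadccd" position by position:
  Position 0: 'a' vs 'b' => differ
  Position 1: 'c' vs 'c' => same
  Position 2: 'c' vs 'c' => same
  Position 3: 'b' vs 'a' => differ
  Position 4: 'a' vs 'd' => differ
  Position 5: 'c' vs 'c' => same
  Position 6: 'c' vs 'c' => same
  Position 7: 'a' vs 'd' => differ
Total differences (Hamming distance): 4

4


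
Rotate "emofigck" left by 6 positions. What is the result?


Input: "emofigck", rotate left by 6
First 6 characters: "emofig"
Remaining characters: "ck"
Concatenate remaining + first: "ck" + "emofig" = "ckemofig"

ckemofig


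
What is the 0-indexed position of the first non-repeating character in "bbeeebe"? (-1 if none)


Input: bbeeebe
Character frequencies:
  'b': 3
  'e': 4
Scanning left to right for freq == 1:
  Position 0 ('b'): freq=3, skip
  Position 1 ('b'): freq=3, skip
  Position 2 ('e'): freq=4, skip
  Position 3 ('e'): freq=4, skip
  Position 4 ('e'): freq=4, skip
  Position 5 ('b'): freq=3, skip
  Position 6 ('e'): freq=4, skip
  No unique character found => answer = -1

-1


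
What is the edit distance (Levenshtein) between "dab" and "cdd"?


Computing edit distance: "dab" -> "cdd"
DP table:
           c    d    d
      0    1    2    3
  d   1    1    1    2
  a   2    2    2    2
  b   3    3    3    3
Edit distance = dp[3][3] = 3

3


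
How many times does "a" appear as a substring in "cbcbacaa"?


Searching for "a" in "cbcbacaa"
Scanning each position:
  Position 0: "c" => no
  Position 1: "b" => no
  Position 2: "c" => no
  Position 3: "b" => no
  Position 4: "a" => MATCH
  Position 5: "c" => no
  Position 6: "a" => MATCH
  Position 7: "a" => MATCH
Total occurrences: 3

3


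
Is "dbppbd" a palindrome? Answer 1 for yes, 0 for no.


Input: dbppbd
Reversed: dbppbd
  Compare pos 0 ('d') with pos 5 ('d'): match
  Compare pos 1 ('b') with pos 4 ('b'): match
  Compare pos 2 ('p') with pos 3 ('p'): match
Result: palindrome

1


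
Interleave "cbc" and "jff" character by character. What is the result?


Interleaving "cbc" and "jff":
  Position 0: 'c' from first, 'j' from second => "cj"
  Position 1: 'b' from first, 'f' from second => "bf"
  Position 2: 'c' from first, 'f' from second => "cf"
Result: cjbfcf

cjbfcf


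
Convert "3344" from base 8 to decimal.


Input: "3344" in base 8
Positional expansion:
  Digit '3' (value 3) x 8^3 = 1536
  Digit '3' (value 3) x 8^2 = 192
  Digit '4' (value 4) x 8^1 = 32
  Digit '4' (value 4) x 8^0 = 4
Sum = 1764

1764


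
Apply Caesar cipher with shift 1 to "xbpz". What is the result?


Caesar cipher: shift "xbpz" by 1
  'x' (pos 23) + 1 = pos 24 = 'y'
  'b' (pos 1) + 1 = pos 2 = 'c'
  'p' (pos 15) + 1 = pos 16 = 'q'
  'z' (pos 25) + 1 = pos 0 = 'a'
Result: ycqa

ycqa


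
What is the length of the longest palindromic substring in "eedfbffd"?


Input: "eedfbffd"
Checking substrings for palindromes:
  [3:6] "fbf" (len 3) => palindrome
  [0:2] "ee" (len 2) => palindrome
  [5:7] "ff" (len 2) => palindrome
Longest palindromic substring: "fbf" with length 3

3


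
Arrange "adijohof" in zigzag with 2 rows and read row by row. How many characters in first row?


Zigzag "adijohof" into 2 rows:
Placing characters:
  'a' => row 0
  'd' => row 1
  'i' => row 0
  'j' => row 1
  'o' => row 0
  'h' => row 1
  'o' => row 0
  'f' => row 1
Rows:
  Row 0: "aioo"
  Row 1: "djhf"
First row length: 4

4


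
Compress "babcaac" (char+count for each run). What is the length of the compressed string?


Input: babcaac
Runs:
  'b' x 1 => "b1"
  'a' x 1 => "a1"
  'b' x 1 => "b1"
  'c' x 1 => "c1"
  'a' x 2 => "a2"
  'c' x 1 => "c1"
Compressed: "b1a1b1c1a2c1"
Compressed length: 12

12


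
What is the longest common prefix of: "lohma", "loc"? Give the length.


Words: lohma, loc
  Position 0: all 'l' => match
  Position 1: all 'o' => match
  Position 2: ('h', 'c') => mismatch, stop
LCP = "lo" (length 2)

2


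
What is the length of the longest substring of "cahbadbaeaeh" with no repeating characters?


Input: "cahbadbaeaeh"
Sliding window (track last position of each char):
  Position 0 ('c'): window [0,0] length 1 -- new best
  Position 1 ('a'): window [0,1] length 2 -- new best
  Position 2 ('h'): window [0,2] length 3 -- new best
  Position 3 ('b'): window [0,3] length 4 -- new best
  Position 4 ('a'): repeat (last at 1), move window start to 2
  Position 4 ('a'): window [2,4] length 3
  Position 5 ('d'): window [2,5] length 4
  Position 6 ('b'): repeat (last at 3), move window start to 4
  Position 6 ('b'): window [4,6] length 3
  Position 7 ('a'): repeat (last at 4), move window start to 5
  Position 7 ('a'): window [5,7] length 3
  Position 8 ('e'): window [5,8] length 4
  Position 9 ('a'): repeat (last at 7), move window start to 8
  Position 9 ('a'): window [8,9] length 2
  Position 10 ('e'): repeat (last at 8), move window start to 9
  Position 10 ('e'): window [9,10] length 2
  Position 11 ('h'): window [9,11] length 3
Longest substring with no repeats: "cahb" with length 4

4


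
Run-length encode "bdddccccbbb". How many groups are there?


Input: bdddccccbbb
Scanning for consecutive runs:
  Group 1: 'b' x 1 (positions 0-0)
  Group 2: 'd' x 3 (positions 1-3)
  Group 3: 'c' x 4 (positions 4-7)
  Group 4: 'b' x 3 (positions 8-10)
Total groups: 4

4


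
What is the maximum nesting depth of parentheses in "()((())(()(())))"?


Input: "()((())(()(())))"
Tracking depth:
  Position 0 '(': depth becomes 1
  Position 1 ')': depth becomes 0
  Position 2 '(': depth becomes 1
  Position 3 '(': depth becomes 2
  Position 4 '(': depth becomes 3
  Position 5 ')': depth becomes 2
  Position 6 ')': depth becomes 1
  Position 7 '(': depth becomes 2
  Position 8 '(': depth becomes 3
  Position 9 ')': depth becomes 2
  Position 10 '(': depth becomes 3
  Position 11 '(': depth becomes 4
  Position 12 ')': depth becomes 3
  Position 13 ')': depth becomes 2
  Position 14 ')': depth becomes 1
  Position 15 ')': depth becomes 0
Maximum depth reached: 4

4


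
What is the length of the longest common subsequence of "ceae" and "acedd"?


LCS of "ceae" and "acedd"
DP table:
           a    c    e    d    d
      0    0    0    0    0    0
  c   0    0    1    1    1    1
  e   0    0    1    2    2    2
  a   0    1    1    2    2    2
  e   0    1    1    2    2    2
LCS length = dp[4][5] = 2

2


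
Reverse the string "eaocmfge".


Input: eaocmfge
Reading characters right to left:
  Position 7: 'e'
  Position 6: 'g'
  Position 5: 'f'
  Position 4: 'm'
  Position 3: 'c'
  Position 2: 'o'
  Position 1: 'a'
  Position 0: 'e'
Reversed: egfmcoae

egfmcoae


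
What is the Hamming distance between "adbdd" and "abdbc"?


Comparing "adbdd" and "abdbc" position by position:
  Position 0: 'a' vs 'a' => same
  Position 1: 'd' vs 'b' => differ
  Position 2: 'b' vs 'd' => differ
  Position 3: 'd' vs 'b' => differ
  Position 4: 'd' vs 'c' => differ
Total differences (Hamming distance): 4

4


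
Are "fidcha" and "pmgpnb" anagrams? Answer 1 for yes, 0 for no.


Strings: "fidcha", "pmgpnb"
Sorted first:  acdfhi
Sorted second: bgmnpp
Differ at position 0: 'a' vs 'b' => not anagrams

0


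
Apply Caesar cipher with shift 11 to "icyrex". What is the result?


Caesar cipher: shift "icyrex" by 11
  'i' (pos 8) + 11 = pos 19 = 't'
  'c' (pos 2) + 11 = pos 13 = 'n'
  'y' (pos 24) + 11 = pos 9 = 'j'
  'r' (pos 17) + 11 = pos 2 = 'c'
  'e' (pos 4) + 11 = pos 15 = 'p'
  'x' (pos 23) + 11 = pos 8 = 'i'
Result: tnjcpi

tnjcpi


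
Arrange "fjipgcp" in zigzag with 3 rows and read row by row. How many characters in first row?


Zigzag "fjipgcp" into 3 rows:
Placing characters:
  'f' => row 0
  'j' => row 1
  'i' => row 2
  'p' => row 1
  'g' => row 0
  'c' => row 1
  'p' => row 2
Rows:
  Row 0: "fg"
  Row 1: "jpc"
  Row 2: "ip"
First row length: 2

2


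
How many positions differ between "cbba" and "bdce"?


Comparing "cbba" and "bdce" position by position:
  Position 0: 'c' vs 'b' => DIFFER
  Position 1: 'b' vs 'd' => DIFFER
  Position 2: 'b' vs 'c' => DIFFER
  Position 3: 'a' vs 'e' => DIFFER
Positions that differ: 4

4


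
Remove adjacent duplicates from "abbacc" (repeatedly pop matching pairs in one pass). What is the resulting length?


Input: abbacc
Stack-based adjacent duplicate removal:
  Read 'a': push. Stack: a
  Read 'b': push. Stack: ab
  Read 'b': matches stack top 'b' => pop. Stack: a
  Read 'a': matches stack top 'a' => pop. Stack: (empty)
  Read 'c': push. Stack: c
  Read 'c': matches stack top 'c' => pop. Stack: (empty)
Final stack: "" (length 0)

0
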